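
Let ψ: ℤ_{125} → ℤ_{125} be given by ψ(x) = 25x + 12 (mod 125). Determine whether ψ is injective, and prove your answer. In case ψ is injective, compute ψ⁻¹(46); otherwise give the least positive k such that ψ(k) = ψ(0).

5

We have gcd(25, 125) = 25 > 1. Taking x_1 = 0 and x_2 = 5: ψ(0) = 12 and ψ(5) = 25·5 + 12 = 137 ≡ 12 (mod 125).
So ψ(0) = ψ(5) while 0 ≠ 5, thus ψ is not injective.
Since ψ is not injective, we find the least positive k with ψ(k) = ψ(0): this means 25k ≡ 0 (mod 125), i.e. 125 ∣ 25k. Since gcd(25, 125) = 25, dividing through by 25 this holds exactly when 5 ∣ k.
The smallest positive such k is 5.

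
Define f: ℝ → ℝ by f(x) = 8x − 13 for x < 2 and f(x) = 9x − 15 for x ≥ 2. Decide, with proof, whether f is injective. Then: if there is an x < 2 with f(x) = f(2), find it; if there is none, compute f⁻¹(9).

Both pieces are strictly increasing (slopes 8 and 9), so each is injective on its own interval.
The left piece maps (−∞, 2) onto (−∞, 3); the right piece maps [2, ∞) onto [3, ∞).
These images are disjoint, so no value is attained by both pieces. Therefore f is injective.
Because the two images are disjoint, no x < 2 has f(x) = f(2), so we compute f⁻¹(9): 9 lies in [3, ∞), so solve 9x − 15 = 9: x = (9 + 15)/9 = 8/3.

8/3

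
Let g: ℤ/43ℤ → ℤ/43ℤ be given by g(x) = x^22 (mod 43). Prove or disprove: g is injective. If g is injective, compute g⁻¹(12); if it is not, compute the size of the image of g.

22

g(21): Repeated squaring mod 43: 21^1 ≡ 21, 21^2 ≡ 21² = 441 ≡ 11, 21^4 ≡ 11² = 121 ≡ 35, 21^8 ≡ 35² = 1225 ≡ 21, 21^16 ≡ 21² = 441 ≡ 11. Since 22 = 16 + 4 + 2, 21^22 ≡ 11·35·11: 11·35 = 385 ≡ 41, then 41·11 = 451 ≡ 21. So 21^22 ≡ 21 (mod 43).
g(22): Repeated squaring mod 43: 22^1 ≡ 22, 22^2 ≡ 22² = 484 ≡ 11, 22^4 ≡ 11² = 121 ≡ 35, 22^8 ≡ 35² = 1225 ≡ 21, 22^16 ≡ 21² = 441 ≡ 11. Since 22 = 16 + 4 + 2, 22^22 ≡ 11·35·11: 11·35 = 385 ≡ 41, then 41·11 = 451 ≡ 21. So 22^22 ≡ 21 (mod 43).
So g(21) = g(22) = 21 while 21 ≠ 22, so g is not injective.
Since g is not injective, we determine |image(g)|. Computing x^22 mod 43 for each x (by repeated squaring, reducing mod 43 at every step), the values g(0), g(1), …, g(42) are: 0, 1, 41, 40, 4, 38, 6, 36, 35, 9, 10, 11, 31, 13, 14, 15, 16, 17, 25, 24, 23, 21, 21, 23, 24, 25, 17, 16, 15, 14, 13, 31, 11, 10, 9, 35, 36, 6, 38, 4, 40, 41, 1.
The distinct values are {0, 1, 4, 6, 9, 10, 11, 13, 14, 15, 16, 17, 21, 23, 24, 25, 31, 35, 36, 38, 40, 41}; there are 22 of them.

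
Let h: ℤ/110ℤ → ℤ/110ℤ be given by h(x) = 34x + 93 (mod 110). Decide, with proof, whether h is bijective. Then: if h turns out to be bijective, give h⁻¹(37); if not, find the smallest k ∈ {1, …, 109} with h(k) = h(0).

55

We have gcd(34, 110) = 2 > 1. Taking u = 0 and v = 55: h(0) = 93 and h(55) = 34·55 + 93 = 1963 ≡ 93 (mod 110).
So h(0) = h(55) while 0 ≠ 55, hence h is not injective, hence not bijective.
Since h is not bijective, we find the least positive k with h(k) = h(0): this means 34k ≡ 0 (mod 110), i.e. 110 ∣ 34k. Since gcd(34, 110) = 2, dividing through by 2 this holds exactly when 55 ∣ 17k, and as gcd(17, 55) = 1, exactly when 55 ∣ k.
The smallest positive such k is 55.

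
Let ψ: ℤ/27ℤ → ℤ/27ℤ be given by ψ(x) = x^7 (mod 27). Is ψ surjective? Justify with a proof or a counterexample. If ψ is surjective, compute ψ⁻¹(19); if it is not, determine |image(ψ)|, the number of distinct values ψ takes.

19

ψ(0) = 0^7 = 0.
ψ(3): Repeated squaring mod 27: 3^1 ≡ 3, 3^2 ≡ 3² = 9, 3^4 ≡ 9² = 81 ≡ 0. Since 7 = 4 + 2 + 1, 3^7 ≡ 0·9·3: 0·9 = 0, then 0·3 = 0. So 3^7 ≡ 0 (mod 27).
So ψ(0) = ψ(3) = 0 while 0 ≠ 3, thus ψ is not injective.
A non-injective map from the 27-element set ℤ/27ℤ to itself takes at most 26 distinct values, so it cannot be surjective. Hence ψ is not surjective.
Since ψ is not surjective, we determine |image(ψ)|. Computing x^7 mod 27 for each x (by repeated squaring, reducing mod 27 at every step), the values ψ(0), ψ(1), …, ψ(26) are: 0, 1, 20, 0, 22, 14, 0, 16, 8, 0, 10, 2, 0, 4, 23, 0, 25, 17, 0, 19, 11, 0, 13, 5, 0, 7, 26.
The distinct values are {0, 1, 2, 4, 5, 7, 8, 10, 11, 13, 14, 16, 17, 19, 20, 22, 23, 25, 26}; there are 19 of them.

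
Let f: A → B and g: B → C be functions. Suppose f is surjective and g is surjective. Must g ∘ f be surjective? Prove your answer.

surjective

Let c ∈ C. Since g is surjective, there is b ∈ B with g(b) = c. Since f is surjective, there is a ∈ A with f(a) = b.
Then (g ∘ f)(a) = g(b) = c. Thus g ∘ f is surjective.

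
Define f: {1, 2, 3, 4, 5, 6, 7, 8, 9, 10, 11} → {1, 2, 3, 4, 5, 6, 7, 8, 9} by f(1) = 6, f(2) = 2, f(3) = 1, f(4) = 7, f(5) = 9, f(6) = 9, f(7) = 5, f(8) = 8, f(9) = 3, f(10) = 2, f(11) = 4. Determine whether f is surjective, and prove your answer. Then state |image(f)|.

Every element of the codomain has a preimage: 1 = f(3), 2 = f(2), 3 = f(9), 4 = f(11), 5 = f(7), 6 = f(1), 7 = f(4), 8 = f(8), 9 = f(5).
Therefore f is surjective.
The image of f is {1, 2, 3, 4, 5, 6, 7, 8, 9}, which has 9 elements.

9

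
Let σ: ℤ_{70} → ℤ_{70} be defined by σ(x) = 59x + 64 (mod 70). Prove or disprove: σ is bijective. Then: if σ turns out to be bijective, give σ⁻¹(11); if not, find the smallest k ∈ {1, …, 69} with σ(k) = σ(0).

43

Suppose σ(x_1) = σ(x_2) in ℤ_{70}. Then 59x_1 + 64 ≡ 59x_2 + 64 (mod 70), hence 59(x_1 − x_2) ≡ 0 (mod 70).
Since gcd(59, 70) = 1, 59 is invertible modulo 70, hence x_1 − x_2 ≡ 0 (mod 70), i.e. x_1 = x_2.
We now compute 59⁻¹ mod 70 explicitly. Euclid's algorithm: 70 = 1·59 + 11, 59 = 5·11 + 4, 11 = 2·4 + 3, 4 = 1·3 + 1; back-substituting gives 1 = 19·59 − 16·70, so 59⁻¹ ≡ 19 (mod 70).
For any y ∈ ℤ_{70}, x = 19(y − 64) mod 70 satisfies σ(x) = 59·19(y − 64) + 64 ≡ y (since 59·19 ≡ 1 mod 70). So every y has a preimage.
Hence σ is bijective.
Since σ is bijective, we compute σ⁻¹(11): solve 59x + 64 ≡ 11 (mod 70), i.e. 59x ≡ 17 (mod 70).
Multiplying by 59⁻¹ = 19 gives x ≡ 19·17 = 323 = 4·70 + 43 ≡ 43 (mod 70).
Check: σ(43) = 59·43 + 64 = 2601 = 37·70 + 11 ≡ 11 (mod 70).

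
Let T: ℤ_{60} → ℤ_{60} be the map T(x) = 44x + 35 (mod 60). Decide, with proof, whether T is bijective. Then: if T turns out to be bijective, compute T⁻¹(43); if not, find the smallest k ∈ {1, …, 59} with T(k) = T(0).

15

We have gcd(44, 60) = 4 > 1. Taking u = 0 and v = 15: T(0) = 35 and T(15) = 44·15 + 35 = 695 ≡ 35 (mod 60).
So T(0) = T(15) while 0 ≠ 15, so T is not injective, hence not bijective.
Since T is not bijective, we find the least positive k with T(k) = T(0): this means 44k ≡ 0 (mod 60), i.e. 60 ∣ 44k. Since gcd(44, 60) = 4, dividing through by 4 this holds exactly when 15 ∣ 11k, and as gcd(11, 15) = 1, exactly when 15 ∣ k.
The smallest positive such k is 15.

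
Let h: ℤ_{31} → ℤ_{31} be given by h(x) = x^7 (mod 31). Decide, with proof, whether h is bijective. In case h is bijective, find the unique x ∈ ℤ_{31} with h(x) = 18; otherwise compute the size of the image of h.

Since 31 is prime, the nonzero elements of ℤ_{31} form a cyclic group of order 30.
As gcd(7, 30) = 1, raising to the 7th power is a bijection on this group: if u^7 ≡ v^7 then (uv^{−1})^7 = 1, and the only element of order dividing gcd(7, 30) = 1 is 1, so u = v.
With h(0) = 0 this makes h injective on all of ℤ_{31}, hence bijective (finite equal-size domain and codomain). In particular h is bijective.
Since h is bijective, we find the preimage of 18. The inverse of x ↦ x^7 on (ℤ_{31})^× is x ↦ x^13, because 7·13 = 91 = 3·30 + 1 ≡ 1 (mod 30) and x^{30} = 1 for x ≠ 0 (Fermat). So h⁻¹(18) = 18^13 mod 31.
Repeated squaring mod 31: 18^1 ≡ 18, 18^2 ≡ 18² = 324 ≡ 14, 18^4 ≡ 14² = 196 ≡ 10, 18^8 ≡ 10² = 100 ≡ 7. Since 13 = 8 + 4 + 1, 18^13 ≡ 7·10·18: 7·10 = 70 ≡ 8, then 8·18 = 144 ≡ 20. So 18^13 ≡ 20 (mod 31).
Hence h⁻¹(18) = 20.

20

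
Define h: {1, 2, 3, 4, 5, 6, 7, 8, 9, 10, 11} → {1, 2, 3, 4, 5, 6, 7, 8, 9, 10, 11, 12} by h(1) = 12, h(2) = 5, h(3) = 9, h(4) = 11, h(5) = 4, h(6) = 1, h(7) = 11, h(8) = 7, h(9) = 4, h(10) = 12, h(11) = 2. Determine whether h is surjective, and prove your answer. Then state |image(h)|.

8

No element maps to 3, so h is not surjective.
The image of h is {1, 2, 4, 5, 7, 9, 11, 12}, which has 8 elements.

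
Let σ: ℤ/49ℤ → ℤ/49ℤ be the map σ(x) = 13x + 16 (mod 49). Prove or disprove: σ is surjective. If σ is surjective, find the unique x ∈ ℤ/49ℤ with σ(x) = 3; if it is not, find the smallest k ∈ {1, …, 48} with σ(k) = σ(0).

Since gcd(13, 49) = 1, 13 is invertible modulo 49. Euclid's algorithm: 49 = 3·13 + 10, 13 = 1·10 + 3, 10 = 3·3 + 1; back-substituting gives 1 = 34·13 − 9·49, so 13⁻¹ ≡ 34 (mod 49).
Then y ↦ 34(y − 16) is a two-sided inverse to σ, so every y ∈ ℤ/49ℤ has a preimage.
Therefore σ is surjective.
Since σ is surjective, we find σ⁻¹(3): we need 13x ≡ 3 − 16 ≡ 36 (mod 49). Using 13⁻¹ = 34: x ≡ 34·36 = 1224 = 24·49 + 48, so x = 48.
Check: σ(48) = 13·48 + 16 = 640 = 13·49 + 3 ≡ 3 (mod 49).

48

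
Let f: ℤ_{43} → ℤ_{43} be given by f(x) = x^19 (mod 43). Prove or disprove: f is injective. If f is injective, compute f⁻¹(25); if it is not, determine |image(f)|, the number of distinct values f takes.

Since 43 is prime, the nonzero elements of ℤ_{43} form a cyclic group of order 42.
As gcd(19, 42) = 1, raising to the 19th power is a bijection on this group: if a^19 ≡ b^19 then (ab^{−1})^19 = 1, and the only element of order dividing gcd(19, 42) = 1 is 1, so a = b.
With f(0) = 0 this makes f injective on all of ℤ_{43}, hence bijective (finite equal-size domain and codomain). In particular f is injective.
Since f is injective, we find the preimage of 25. The inverse of x ↦ x^19 on (ℤ_{43})^× is x ↦ x^31, because 19·31 = 589 = 14·42 + 1 ≡ 1 (mod 42) and x^{42} = 1 for x ≠ 0 (Fermat). So f⁻¹(25) = 25^31 mod 43.
Repeated squaring mod 43: 25^1 ≡ 25, 25^2 ≡ 25² = 625 ≡ 23, 25^4 ≡ 23² = 529 ≡ 13, 25^8 ≡ 13² = 169 ≡ 40, 25^16 ≡ 40² = 1600 ≡ 9. Since 31 = 16 + 8 + 4 + 2 + 1, 25^31 ≡ 9·40·13·23·25: 9·40 = 360 ≡ 16, then 16·13 = 208 ≡ 36, then 36·23 = 828 ≡ 11, then 11·25 = 275 ≡ 17. So 25^31 ≡ 17 (mod 43).
Hence f⁻¹(25) = 17.

17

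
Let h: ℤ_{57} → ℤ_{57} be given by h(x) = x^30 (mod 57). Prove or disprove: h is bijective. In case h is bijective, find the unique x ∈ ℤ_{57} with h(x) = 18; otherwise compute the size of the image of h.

8

h(2): Repeated squaring mod 57: 2^1 ≡ 2, 2^2 ≡ 2² = 4, 2^4 ≡ 4² = 16, 2^8 ≡ 16² = 256 ≡ 28, 2^16 ≡ 28² = 784 ≡ 43. Since 30 = 16 + 8 + 4 + 2, 2^30 ≡ 43·28·16·4: 43·28 = 1204 ≡ 7, then 7·16 = 112 ≡ 55, then 55·4 = 220 ≡ 49. So 2^30 ≡ 49 (mod 57).
h(5): Repeated squaring mod 57: 5^1 ≡ 5, 5^2 ≡ 5² = 25, 5^4 ≡ 25² = 625 ≡ 55, 5^8 ≡ 55² = 3025 ≡ 4, 5^16 ≡ 4² = 16. Since 30 = 16 + 8 + 4 + 2, 5^30 ≡ 16·4·55·25: 16·4 = 64 ≡ 7, then 7·55 = 385 ≡ 43, then 43·25 = 1075 ≡ 49. So 5^30 ≡ 49 (mod 57).
So h(2) = h(5) = 49 while 2 ≠ 5, hence h is not injective, hence not bijective.
Since h is not bijective, we determine |image(h)|. Computing x^30 mod 57 for each x (by repeated squaring, reducing mod 57 at every step), the values h(0), h(1), …, h(56) are: 0, 1, 49, 30, 7, 49, 45, 1, 1, 45, 7, 1, 39, 7, 49, 45, 49, 49, 39, 19, 1, 30, 49, 7, 30, 7, 1, 39, 7, 7, 39, 1, 7, 30, 7, 49, 30, 1, 19, 39, 49, 49, 45, 49, 7, 39, 1, 7, 45, 1, 1, 45, 49, 7, 30, 49, 1.
The distinct values are {0, 1, 7, 19, 30, 39, 45, 49}; there are 8 of them.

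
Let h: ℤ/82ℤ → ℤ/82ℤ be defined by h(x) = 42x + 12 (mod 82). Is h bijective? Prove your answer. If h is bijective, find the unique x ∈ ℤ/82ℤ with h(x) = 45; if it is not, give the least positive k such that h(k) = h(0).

41

Recall that h is injective when h(u) = h(v) forces u = v.
We have gcd(42, 82) = 2 > 1. Taking u = 0 and v = 41: h(0) = 12 and h(41) = 42·41 + 12 = 1734 ≡ 12 (mod 82).
So h(0) = h(41) while 0 ≠ 41, thus h is not injective, hence not bijective.
Since h is not bijective, we find the least positive k with h(k) = h(0): this means 42k ≡ 0 (mod 82), i.e. 82 ∣ 42k. Since gcd(42, 82) = 2, dividing through by 2 this holds exactly when 41 ∣ 21k, and as gcd(21, 41) = 1, exactly when 41 ∣ k.
The smallest positive such k is 41.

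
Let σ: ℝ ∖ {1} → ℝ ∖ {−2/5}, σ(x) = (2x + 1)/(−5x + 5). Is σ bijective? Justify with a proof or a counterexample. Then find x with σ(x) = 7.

34/37

Suppose σ(u) = σ(v). Cross-multiplying: (2u + 1)(−5v + 5) = (2v + 1)(−5u + 5).
Expanding both sides and cancelling the symmetric terms leaves 15·(u − v) = 0. Since 15 ≠ 0, u = v. So σ is injective.
For any y ≠ −2/5, solving y(−5x + 5) = 2x + 1 for x gives a well-defined x ≠ 1. So σ is surjective.
Thus σ is bijective.
Solving σ(x) = 7: cross-multiplying gives 2x + 1 = 7(−5x + 5), which rearranges to 37x = 34, so x = 34/37.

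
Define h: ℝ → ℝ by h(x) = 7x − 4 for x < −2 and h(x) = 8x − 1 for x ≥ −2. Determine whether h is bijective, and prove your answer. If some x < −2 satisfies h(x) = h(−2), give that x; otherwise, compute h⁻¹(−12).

Both pieces are strictly increasing (slopes 7 and 8), so each is injective on its own interval.
The left piece maps (−∞, −2) onto (−∞, −18); the right piece maps [−2, ∞) onto [−17, ∞).
The images leave a gap (−18 has no preimage), so h is not surjective, hence not bijective.
Because the two images are disjoint, no x < −2 has h(x) = h(−2), so we compute h⁻¹(−12): −12 lies in [−17, ∞), so solve 8x − 1 = −12: x = (−12 + 1)/8 = −11/8.

-11/8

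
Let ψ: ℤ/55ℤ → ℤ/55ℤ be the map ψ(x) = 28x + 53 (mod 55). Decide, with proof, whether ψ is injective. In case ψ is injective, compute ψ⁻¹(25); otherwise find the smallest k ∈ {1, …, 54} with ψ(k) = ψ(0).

Recall that injectivity means: for all a, b in the domain, ψ(a) = ψ(b) implies a = b.
Suppose ψ(a) = ψ(b) in ℤ/55ℤ. Then 28a + 53 ≡ 28b + 53 (mod 55), hence 28(a − b) ≡ 0 (mod 55).
Since gcd(28, 55) = 1, 28 is invertible modulo 55, hence a − b ≡ 0 (mod 55), i.e. a = b.
So ψ is injective.
We now compute 28⁻¹ mod 55 explicitly. Euclid's algorithm: 55 = 1·28 + 27, 28 = 1·27 + 1; back-substituting gives 1 = 2·28 − 1·55, so 28⁻¹ ≡ 2 (mod 55).
Since ψ is injective, we compute ψ⁻¹(25): solve 28x + 53 ≡ 25 (mod 55), i.e. 28x ≡ 27 (mod 55).
Multiplying by 28⁻¹ = 2 gives x ≡ 2·27 = 54 ≡ 54 (mod 55).
Check: ψ(54) = 28·54 + 53 = 1565 = 28·55 + 25 ≡ 25 (mod 55).

54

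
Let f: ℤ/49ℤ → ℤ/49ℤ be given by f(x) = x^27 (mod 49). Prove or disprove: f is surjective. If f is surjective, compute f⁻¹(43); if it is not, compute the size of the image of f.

f(3): Repeated squaring mod 49: 3^1 ≡ 3, 3^2 ≡ 3² = 9, 3^4 ≡ 9² = 81 ≡ 32, 3^8 ≡ 32² = 1024 ≡ 44, 3^16 ≡ 44² = 1936 ≡ 25. Since 27 = 16 + 8 + 2 + 1, 3^27 ≡ 25·44·9·3: 25·44 = 1100 ≡ 22, then 22·9 = 198 ≡ 2, then 2·3 = 6. So 3^27 ≡ 6 (mod 49).
f(5): Repeated squaring mod 49: 5^1 ≡ 5, 5^2 ≡ 5² = 25, 5^4 ≡ 25² = 625 ≡ 37, 5^8 ≡ 37² = 1369 ≡ 46, 5^16 ≡ 46² = 2116 ≡ 9. Since 27 = 16 + 8 + 2 + 1, 5^27 ≡ 9·46·25·5: 9·46 = 414 ≡ 22, then 22·25 = 550 ≡ 11, then 11·5 = 55 ≡ 6. So 5^27 ≡ 6 (mod 49).
So f(3) = f(5) = 6 while 3 ≠ 5, therefore f is not injective.
A non-injective map from the 49-element set ℤ/49ℤ to itself takes at most 48 distinct values, so it cannot be surjective. Therefore f is not surjective.
Since f is not surjective, we determine |image(f)|. Computing x^27 mod 49 for each x (by repeated squaring, reducing mod 49 at every step), the values f(0), f(1), …, f(48) are: 0, 1, 15, 6, 29, 6, 41, 0, 43, 36, 41, 15, 27, 34, 0, 36, 8, 27, 1, 48, 27, 0, 29, 29, 13, 36, 20, 20, 0, 22, 1, 48, 22, 41, 13, 0, 15, 22, 34, 8, 13, 6, 0, 8, 43, 20, 43, 34, 48.
The distinct values are {0, 1, 6, 8, 13, 15, 20, 22, 27, 29, 34, 36, 41, 43, 48}; there are 15 of them.

15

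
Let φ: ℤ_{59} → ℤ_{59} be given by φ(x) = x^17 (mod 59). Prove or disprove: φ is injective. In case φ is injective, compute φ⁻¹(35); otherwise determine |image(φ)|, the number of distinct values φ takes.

15

Since 59 is prime, the nonzero elements of ℤ_{59} form a cyclic group of order 58.
As gcd(17, 58) = 1, raising to the 17th power is a bijection on this group: if x_1^17 ≡ x_2^17 then (x_1x_2^{−1})^17 = 1, and the only element of order dividing gcd(17, 58) = 1 is 1, so x_1 = x_2.
With φ(0) = 0 this makes φ injective on all of ℤ_{59}, hence bijective (finite equal-size domain and codomain). In particular φ is injective.
Since φ is injective, we find the preimage of 35. The inverse of x ↦ x^17 on (ℤ_{59})^× is x ↦ x^41, because 17·41 = 697 = 12·58 + 1 ≡ 1 (mod 58) and x^{58} = 1 for x ≠ 0 (Fermat). So φ⁻¹(35) = 35^41 mod 59.
Repeated squaring mod 59: 35^1 ≡ 35, 35^2 ≡ 35² = 1225 ≡ 45, 35^4 ≡ 45² = 2025 ≡ 19, 35^8 ≡ 19² = 361 ≡ 7, 35^16 ≡ 7² = 49, 35^32 ≡ 49² = 2401 ≡ 41. Since 41 = 32 + 8 + 1, 35^41 ≡ 41·7·35: 41·7 = 287 ≡ 51, then 51·35 = 1785 ≡ 15. So 35^41 ≡ 15 (mod 59).
Hence φ⁻¹(35) = 15.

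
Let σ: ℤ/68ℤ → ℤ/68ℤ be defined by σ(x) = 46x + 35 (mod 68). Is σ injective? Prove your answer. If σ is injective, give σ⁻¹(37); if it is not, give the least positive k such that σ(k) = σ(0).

We have gcd(46, 68) = 2 > 1. Taking x_1 = 0 and x_2 = 34: σ(0) = 35 and σ(34) = 46·34 + 35 = 1599 ≡ 35 (mod 68).
So σ(0) = σ(34) while 0 ≠ 34, thus σ is not injective.
Since σ is not injective, we find the least positive k with σ(k) = σ(0): this means 46k ≡ 0 (mod 68), i.e. 68 ∣ 46k. Since gcd(46, 68) = 2, dividing through by 2 this holds exactly when 34 ∣ 23k, and as gcd(23, 34) = 1, exactly when 34 ∣ k.
The smallest positive such k is 34.

34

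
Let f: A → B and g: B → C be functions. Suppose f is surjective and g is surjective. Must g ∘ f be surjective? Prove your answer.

Let c ∈ C. Since g is surjective, there is b ∈ B with g(b) = c. Since f is surjective, there is a ∈ A with f(a) = b.
Then (g ∘ f)(a) = g(b) = c. Hence g ∘ f is surjective.

surjective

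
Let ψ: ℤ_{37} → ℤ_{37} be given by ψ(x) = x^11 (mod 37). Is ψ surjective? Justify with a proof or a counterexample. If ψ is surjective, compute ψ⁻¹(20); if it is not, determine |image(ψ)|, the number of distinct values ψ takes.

19

Since 37 is prime, the nonzero elements of ℤ_{37} form a cyclic group of order 36.
As gcd(11, 36) = 1, raising to the 11th power is a bijection on this group: if s^11 ≡ t^11 then (st^{−1})^11 = 1, and the only element of order dividing gcd(11, 36) = 1 is 1, so s = t.
With ψ(0) = 0 this makes ψ injective on all of ℤ_{37}, hence bijective (finite equal-size domain and codomain). In particular ψ is surjective.
Since ψ is surjective, we find the preimage of 20. The inverse of x ↦ x^11 on (ℤ_{37})^× is x ↦ x^23, because 11·23 = 253 = 7·36 + 1 ≡ 1 (mod 36) and x^{36} = 1 for x ≠ 0 (Fermat). So ψ⁻¹(20) = 20^23 mod 37.
Repeated squaring mod 37: 20^1 ≡ 20, 20^2 ≡ 20² = 400 ≡ 30, 20^4 ≡ 30² = 900 ≡ 12, 20^8 ≡ 12² = 144 ≡ 33, 20^16 ≡ 33² = 1089 ≡ 16. Since 23 = 16 + 4 + 2 + 1, 20^23 ≡ 16·12·30·20: 16·12 = 192 ≡ 7, then 7·30 = 210 ≡ 25, then 25·20 = 500 ≡ 19. So 20^23 ≡ 19 (mod 37).
Hence ψ⁻¹(20) = 19.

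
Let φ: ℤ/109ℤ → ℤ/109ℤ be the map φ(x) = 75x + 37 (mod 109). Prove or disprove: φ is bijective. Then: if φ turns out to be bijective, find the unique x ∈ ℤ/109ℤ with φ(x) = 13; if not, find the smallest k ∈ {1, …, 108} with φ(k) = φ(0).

52

If φ(s) = φ(t), then 75s ≡ 75t (mod 109). Because gcd(75, 109) = 1, we may cancel 75 to get s ≡ t (mod 109).
We now compute 75⁻¹ mod 109 explicitly. Euclid's algorithm: 109 = 1·75 + 34, 75 = 2·34 + 7, 34 = 4·7 + 6, 7 = 1·6 + 1; back-substituting gives 1 = 16·75 − 11·109, so 75⁻¹ ≡ 16 (mod 109).
For any y ∈ ℤ/109ℤ, x = 16(y − 37) mod 109 satisfies φ(x) = 75·16(y − 37) + 37 ≡ y (since 75·16 ≡ 1 mod 109). So every y has a preimage.
Thus φ is bijective.
Since φ is bijective, we find φ⁻¹(13): we need 75x ≡ 13 − 37 ≡ 85 (mod 109). Using 75⁻¹ = 16: x ≡ 16·85 = 1360 = 12·109 + 52, so x = 52.
Check: φ(52) = 75·52 + 37 = 3937 = 36·109 + 13 ≡ 13 (mod 109).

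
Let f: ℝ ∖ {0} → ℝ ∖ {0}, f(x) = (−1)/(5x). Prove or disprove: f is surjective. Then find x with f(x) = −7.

1/35

For any y ≠ 0, solving y(5x) = −1 for x gives a well-defined x ≠ 0. So f is surjective.
Solving f(x) = −7: cross-multiplying gives −1 = −7(5x), which rearranges to 35x = 1, so x = 1/35.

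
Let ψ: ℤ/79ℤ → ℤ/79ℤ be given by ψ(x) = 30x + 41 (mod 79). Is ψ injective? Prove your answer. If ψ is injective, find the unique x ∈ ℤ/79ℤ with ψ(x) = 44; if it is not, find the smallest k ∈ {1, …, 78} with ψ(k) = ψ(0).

8

If ψ(u) = ψ(v), then 30u ≡ 30v (mod 79). Because gcd(30, 79) = 1, we may cancel 30 to get u ≡ v (mod 79).
Hence ψ is injective.
We now compute 30⁻¹ mod 79 explicitly. Euclid's algorithm: 79 = 2·30 + 19, 30 = 1·19 + 11, 19 = 1·11 + 8, 11 = 1·8 + 3, 8 = 2·3 + 2, 3 = 1·2 + 1; back-substituting gives 1 = 29·30 − 11·79, so 30⁻¹ ≡ 29 (mod 79).
Since ψ is injective, we find ψ⁻¹(44): we need 30x ≡ 44 − 41 ≡ 3 (mod 79). Using 30⁻¹ = 29: x ≡ 29·3 = 87 = 1·79 + 8, so x = 8.
Check: ψ(8) = 30·8 + 41 = 281 = 3·79 + 44 ≡ 44 (mod 79).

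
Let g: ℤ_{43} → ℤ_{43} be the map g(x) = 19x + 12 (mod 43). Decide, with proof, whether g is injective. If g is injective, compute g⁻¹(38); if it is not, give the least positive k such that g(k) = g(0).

Suppose g(a) = g(b) in ℤ_{43}. Then 19a + 12 ≡ 19b + 12 (mod 43), so 19(a − b) ≡ 0 (mod 43).
Since gcd(19, 43) = 1, 19 is invertible modulo 43, thus a − b ≡ 0 (mod 43), i.e. a = b.
Thus g is injective.
We now compute 19⁻¹ mod 43 explicitly. Euclid's algorithm: 43 = 2·19 + 5, 19 = 3·5 + 4, 5 = 1·4 + 1; back-substituting gives 1 = 34·19 − 15·43, so 19⁻¹ ≡ 34 (mod 43).
Since g is injective, we compute g⁻¹(38): solve 19x + 12 ≡ 38 (mod 43), i.e. 19x ≡ 26 (mod 43).
Multiplying by 19⁻¹ = 34 gives x ≡ 34·26 = 884 = 20·43 + 24 ≡ 24 (mod 43).
Check: g(24) = 19·24 + 12 = 468 = 10·43 + 38 ≡ 38 (mod 43).

24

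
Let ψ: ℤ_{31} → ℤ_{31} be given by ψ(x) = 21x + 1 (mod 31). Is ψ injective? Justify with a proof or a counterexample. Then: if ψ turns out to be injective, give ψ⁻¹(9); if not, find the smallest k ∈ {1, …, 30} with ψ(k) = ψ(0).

24

Suppose ψ(a) = ψ(b) in ℤ_{31}. Then 21a + 1 ≡ 21b + 1 (mod 31), therefore 21(a − b) ≡ 0 (mod 31).
Since gcd(21, 31) = 1, 21 is invertible modulo 31, thus a − b ≡ 0 (mod 31), i.e. a = b.
Thus ψ is injective.
We now compute 21⁻¹ mod 31 explicitly. Euclid's algorithm: 31 = 1·21 + 10, 21 = 2·10 + 1; back-substituting gives 1 = 3·21 − 2·31, so 21⁻¹ ≡ 3 (mod 31).
Since ψ is injective, we compute ψ⁻¹(9): solve 21x + 1 ≡ 9 (mod 31), i.e. 21x ≡ 8 (mod 31).
Multiplying by 21⁻¹ = 3 gives x ≡ 3·8 = 24 ≡ 24 (mod 31).
Check: ψ(24) = 21·24 + 1 = 505 = 16·31 + 9 ≡ 9 (mod 31).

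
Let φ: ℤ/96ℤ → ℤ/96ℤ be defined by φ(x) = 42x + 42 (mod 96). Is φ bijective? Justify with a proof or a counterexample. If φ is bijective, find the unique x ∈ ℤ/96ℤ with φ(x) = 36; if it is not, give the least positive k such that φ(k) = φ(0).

16

We have gcd(42, 96) = 6 > 1. Taking u = 0 and v = 16: φ(0) = 42 and φ(16) = 42·16 + 42 = 714 ≡ 42 (mod 96).
So φ(0) = φ(16) while 0 ≠ 16, hence φ is not injective, hence not bijective.
Since φ is not bijective, we find the least positive k with φ(k) = φ(0): this means 42k ≡ 0 (mod 96), i.e. 96 ∣ 42k. Since gcd(42, 96) = 6, dividing through by 6 this holds exactly when 16 ∣ 7k, and as gcd(7, 16) = 1, exactly when 16 ∣ k.
The smallest positive such k is 16.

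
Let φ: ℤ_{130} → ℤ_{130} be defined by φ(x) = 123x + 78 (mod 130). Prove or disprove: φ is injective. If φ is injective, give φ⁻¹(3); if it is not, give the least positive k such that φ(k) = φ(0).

Recall: injectivity means: for all s, t in the domain, φ(s) = φ(t) implies s = t.
Suppose φ(s) = φ(t) in ℤ_{130}. Then 123s + 78 ≡ 123t + 78 (mod 130), therefore 123(s − t) ≡ 0 (mod 130).
Since gcd(123, 130) = 1, 123 is invertible modulo 130, therefore s − t ≡ 0 (mod 130), i.e. s = t.
Therefore φ is injective.
We now compute 123⁻¹ mod 130 explicitly. Euclid's algorithm: 130 = 1·123 + 7, 123 = 17·7 + 4, 7 = 1·4 + 3, 4 = 1·3 + 1; back-substituting gives 1 = 37·123 − 35·130, so 123⁻¹ ≡ 37 (mod 130).
Since φ is injective, we find φ⁻¹(3): we need 123x ≡ 3 − 78 ≡ 55 (mod 130). Using 123⁻¹ = 37: x ≡ 37·55 = 2035 = 15·130 + 85, so x = 85.
Check: φ(85) = 123·85 + 78 = 10533 = 81·130 + 3 ≡ 3 (mod 130).

85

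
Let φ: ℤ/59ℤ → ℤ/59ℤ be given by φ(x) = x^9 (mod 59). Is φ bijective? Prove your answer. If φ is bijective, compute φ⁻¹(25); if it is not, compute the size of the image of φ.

Since 59 is prime, the nonzero elements of ℤ/59ℤ form a cyclic group of order 58.
As gcd(9, 58) = 1, raising to the 9th power is a bijection on this group: if u^9 ≡ v^9 then (uv^{−1})^9 = 1, and the only element of order dividing gcd(9, 58) = 1 is 1, so u = v.
With φ(0) = 0 this makes φ injective on all of ℤ/59ℤ, hence bijective (finite equal-size domain and codomain). In particular φ is bijective.
Since φ is bijective, we find the preimage of 25. The inverse of x ↦ x^9 on (ℤ/59ℤ)^× is x ↦ x^13, because 9·13 = 117 = 2·58 + 1 ≡ 1 (mod 58) and x^{58} = 1 for x ≠ 0 (Fermat). So φ⁻¹(25) = 25^13 mod 59.
Repeated squaring mod 59: 25^1 ≡ 25, 25^2 ≡ 25² = 625 ≡ 35, 25^4 ≡ 35² = 1225 ≡ 45, 25^8 ≡ 45² = 2025 ≡ 19. Since 13 = 8 + 4 + 1, 25^13 ≡ 19·45·25: 19·45 = 855 ≡ 29, then 29·25 = 725 ≡ 17. So 25^13 ≡ 17 (mod 59).
Hence φ⁻¹(25) = 17.

17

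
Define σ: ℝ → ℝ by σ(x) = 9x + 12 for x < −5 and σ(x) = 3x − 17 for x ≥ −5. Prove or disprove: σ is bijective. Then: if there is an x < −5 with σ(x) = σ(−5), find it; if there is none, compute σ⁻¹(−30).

Both pieces are strictly increasing (slopes 9 and 3), so each is injective on its own interval.
The left piece maps (−∞, −5) onto (−∞, −33); the right piece maps [−5, ∞) onto [−32, ∞).
The images leave a gap (−33 has no preimage), so σ is not surjective, hence not bijective.
Because the two images are disjoint, no x < −5 has σ(x) = σ(−5), so we compute σ⁻¹(−30): −30 lies in [−32, ∞), so solve 3x − 17 = −30: x = (−30 + 17)/3 = −13/3.

-13/3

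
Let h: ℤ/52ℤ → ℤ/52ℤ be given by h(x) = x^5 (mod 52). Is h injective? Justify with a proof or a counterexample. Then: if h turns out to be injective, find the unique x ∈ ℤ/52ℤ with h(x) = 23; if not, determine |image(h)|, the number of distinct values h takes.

39

h(0) = 0^5 = 0.
h(26): Repeated squaring mod 52: 26^1 ≡ 26, 26^2 ≡ 26² = 676 ≡ 0, 26^4 ≡ 0² = 0. Since 5 = 4 + 1, 26^5 ≡ 0·26: 0·26 = 0. So 26^5 ≡ 0 (mod 52).
So h(0) = h(26) = 0 while 0 ≠ 26, hence h is not injective.
Since h is not injective, we determine |image(h)|. Computing x^5 mod 52 for each x (by repeated squaring, reducing mod 52 at every step), the values h(0), h(1), …, h(51) are: 0, 1, 32, 35, 36, 5, 28, 11, 8, 29, 4, 7, 12, 13, 40, 19, 48, 49, 44, 15, 24, 21, 16, 43, 20, 25, 0, 27, 32, 9, 36, 31, 28, 37, 8, 3, 4, 33, 12, 39, 40, 45, 48, 23, 44, 41, 24, 47, 16, 17, 20, 51.
The distinct values are {0, 1, 3, 4, 5, 7, 8, 9, 11, 12, 13, 15, 16, 17, 19, 20, 21, 23, 24, 25, 27, 28, 29, 31, 32, 33, 35, 36, 37, 39, 40, 41, 43, 44, 45, 47, 48, 49, 51}; there are 39 of them.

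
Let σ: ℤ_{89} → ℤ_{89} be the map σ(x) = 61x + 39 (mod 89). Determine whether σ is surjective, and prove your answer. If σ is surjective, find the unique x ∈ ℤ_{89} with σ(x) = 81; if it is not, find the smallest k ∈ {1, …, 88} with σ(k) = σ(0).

43

Recall: surjectivity means every element of the codomain has a preimage under σ.
Since gcd(61, 89) = 1, 61 is invertible modulo 89. Euclid's algorithm: 89 = 1·61 + 28, 61 = 2·28 + 5, 28 = 5·5 + 3, 5 = 1·3 + 2, 3 = 1·2 + 1; back-substituting gives 1 = 54·61 − 37·89, so 61⁻¹ ≡ 54 (mod 89).
For any y ∈ ℤ_{89}, x = 54(y − 39) mod 89 satisfies σ(x) = 61·54(y − 39) + 39 ≡ y (since 61·54 ≡ 1 mod 89). So every y has a preimage.
Thus σ is surjective.
Since σ is surjective, we compute σ⁻¹(81): solve 61x + 39 ≡ 81 (mod 89), i.e. 61x ≡ 42 (mod 89).
Multiplying by 61⁻¹ = 54 gives x ≡ 54·42 = 2268 = 25·89 + 43 ≡ 43 (mod 89).
Check: σ(43) = 61·43 + 39 = 2662 = 29·89 + 81 ≡ 81 (mod 89).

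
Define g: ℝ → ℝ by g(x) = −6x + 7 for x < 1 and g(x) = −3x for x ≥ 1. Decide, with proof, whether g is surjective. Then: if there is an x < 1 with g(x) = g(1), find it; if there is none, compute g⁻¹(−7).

Both pieces are strictly decreasing (slopes −6 and −3), so each is injective on its own interval.
The left piece maps (−∞, 1) onto (1, ∞); the right piece maps [1, ∞) onto (−∞, −3].
The union (1, ∞) ∪ (−∞, −3] omits the interval between 1 and −3; in particular 1 has no preimage. So g is not surjective.
Because the two images are disjoint, no x < 1 has g(x) = g(1), so we compute g⁻¹(−7): −7 lies in (−∞, −3], so solve −3x = −7: x = (−7 − 0)/(−3) = 7/3.

7/3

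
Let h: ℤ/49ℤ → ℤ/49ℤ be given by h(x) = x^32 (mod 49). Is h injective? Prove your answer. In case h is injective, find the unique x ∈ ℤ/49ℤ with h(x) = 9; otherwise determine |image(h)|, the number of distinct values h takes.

22

h(0) = 0^32 = 0.
h(7): Repeated squaring mod 49: 7^1 ≡ 7, 7^2 ≡ 7² = 49 ≡ 0, 7^4 ≡ 0² = 0, 7^8 ≡ 0² = 0, 7^16 ≡ 0² = 0, 7^32 ≡ 0² = 0. So 7^32 ≡ 0 (mod 49).
So h(0) = h(7) = 0 while 0 ≠ 7, thus h is not injective.
Since h is not injective, we determine |image(h)|. Computing x^32 mod 49 for each x (by repeated squaring, reducing mod 49 at every step), the values h(0), h(1), …, h(48) are: 0, 1, 39, 37, 2, 32, 22, 0, 29, 46, 23, 16, 25, 43, 0, 8, 4, 9, 30, 18, 15, 0, 36, 11, 44, 44, 11, 36, 0, 15, 18, 30, 9, 4, 8, 0, 43, 25, 16, 23, 46, 29, 0, 22, 32, 2, 37, 39, 1.
The distinct values are {0, 1, 2, 4, 8, 9, 11, 15, 16, 18, 22, 23, 25, 29, 30, 32, 36, 37, 39, 43, 44, 46}; there are 22 of them.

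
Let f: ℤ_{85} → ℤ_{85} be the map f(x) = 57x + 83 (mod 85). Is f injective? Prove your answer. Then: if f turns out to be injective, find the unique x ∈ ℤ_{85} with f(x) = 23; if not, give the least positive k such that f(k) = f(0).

Suppose f(x_1) = f(x_2) in ℤ_{85}. Then 57x_1 + 83 ≡ 57x_2 + 83 (mod 85), so 57(x_1 − x_2) ≡ 0 (mod 85).
Since gcd(57, 85) = 1, 57 is invertible modulo 85, thus x_1 − x_2 ≡ 0 (mod 85), i.e. x_1 = x_2.
Therefore f is injective.
We now compute 57⁻¹ mod 85 explicitly. Euclid's algorithm: 85 = 1·57 + 28, 57 = 2·28 + 1; back-substituting gives 1 = 3·57 − 2·85, so 57⁻¹ ≡ 3 (mod 85).
Since f is injective, we find f⁻¹(23): we need 57x ≡ 23 − 83 ≡ 25 (mod 85). Using 57⁻¹ = 3: x ≡ 3·25 = 75, so x = 75.
Check: f(75) = 57·75 + 83 = 4358 = 51·85 + 23 ≡ 23 (mod 85).

75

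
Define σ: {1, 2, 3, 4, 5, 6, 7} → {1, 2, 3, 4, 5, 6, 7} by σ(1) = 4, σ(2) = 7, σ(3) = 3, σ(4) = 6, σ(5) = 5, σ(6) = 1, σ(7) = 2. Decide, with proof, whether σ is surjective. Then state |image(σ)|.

Every element of the codomain has a preimage: 1 = σ(6), 2 = σ(7), 3 = σ(3), 4 = σ(1), 5 = σ(5), 6 = σ(4), 7 = σ(2).
So σ is surjective.
The image of σ is {1, 2, 3, 4, 5, 6, 7}, which has 7 elements.

7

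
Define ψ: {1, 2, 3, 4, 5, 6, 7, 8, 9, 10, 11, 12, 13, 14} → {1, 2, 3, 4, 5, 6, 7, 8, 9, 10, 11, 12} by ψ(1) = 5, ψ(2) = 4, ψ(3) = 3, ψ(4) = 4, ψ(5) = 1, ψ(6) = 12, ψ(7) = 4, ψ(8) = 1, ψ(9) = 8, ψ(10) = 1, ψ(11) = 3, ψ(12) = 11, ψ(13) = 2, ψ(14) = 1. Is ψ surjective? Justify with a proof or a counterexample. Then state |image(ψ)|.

No element maps to 6, so ψ is not surjective.
The image of ψ is {1, 2, 3, 4, 5, 8, 11, 12}, which has 8 elements.

8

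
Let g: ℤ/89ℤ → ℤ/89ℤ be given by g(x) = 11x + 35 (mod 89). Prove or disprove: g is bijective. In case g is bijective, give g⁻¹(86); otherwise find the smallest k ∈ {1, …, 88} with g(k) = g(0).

37

If g(s) = g(t), then 11s ≡ 11t (mod 89). Because gcd(11, 89) = 1, we may cancel 11 to get s ≡ t (mod 89).
We now compute 11⁻¹ mod 89 explicitly. Euclid's algorithm: 89 = 8·11 + 1; back-substituting gives 1 = 81·11 − 10·89, so 11⁻¹ ≡ 81 (mod 89).
For any y ∈ ℤ/89ℤ, x = 81(y − 35) mod 89 satisfies g(x) = 11·81(y − 35) + 35 ≡ y (since 11·81 ≡ 1 mod 89). So every y has a preimage.
So g is bijective.
Since g is bijective, we find g⁻¹(86): we need 11x ≡ 86 − 35 ≡ 51 (mod 89). Using 11⁻¹ = 81: x ≡ 81·51 = 4131 = 46·89 + 37, so x = 37.
Check: g(37) = 11·37 + 35 = 442 = 4·89 + 86 ≡ 86 (mod 89).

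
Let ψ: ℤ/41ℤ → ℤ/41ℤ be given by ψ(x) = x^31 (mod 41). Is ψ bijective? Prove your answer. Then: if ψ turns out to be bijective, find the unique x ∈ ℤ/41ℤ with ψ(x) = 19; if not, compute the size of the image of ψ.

7

Since 41 is prime, the nonzero elements of ℤ/41ℤ form a cyclic group of order 40.
As gcd(31, 40) = 1, raising to the 31st power is a bijection on this group: if u^31 ≡ v^31 then (uv^{−1})^31 = 1, and the only element of order dividing gcd(31, 40) = 1 is 1, so u = v.
With ψ(0) = 0 this makes ψ injective on all of ℤ/41ℤ, hence bijective (finite equal-size domain and codomain). In particular ψ is bijective.
Since ψ is bijective, we find the preimage of 19. The inverse of x ↦ x^31 on (ℤ/41ℤ)^× is x ↦ x^31, because 31·31 = 961 = 24·40 + 1 ≡ 1 (mod 40) and x^{40} = 1 for x ≠ 0 (Fermat). So ψ⁻¹(19) = 19^31 mod 41.
Repeated squaring mod 41: 19^1 ≡ 19, 19^2 ≡ 19² = 361 ≡ 33, 19^4 ≡ 33² = 1089 ≡ 23, 19^8 ≡ 23² = 529 ≡ 37, 19^16 ≡ 37² = 1369 ≡ 16. Since 31 = 16 + 8 + 4 + 2 + 1, 19^31 ≡ 16·37·23·33·19: 16·37 = 592 ≡ 18, then 18·23 = 414 ≡ 4, then 4·33 = 132 ≡ 9, then 9·19 = 171 ≡ 7. So 19^31 ≡ 7 (mod 41).
Hence ψ⁻¹(19) = 7.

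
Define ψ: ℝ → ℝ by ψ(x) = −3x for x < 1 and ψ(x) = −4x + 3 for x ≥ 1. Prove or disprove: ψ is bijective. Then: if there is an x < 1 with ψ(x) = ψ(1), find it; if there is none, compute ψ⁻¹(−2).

Both pieces are strictly decreasing (slopes −3 and −4), so each is injective on its own interval.
The left piece maps (−∞, 1) onto (−3, ∞); the right piece maps [1, ∞) onto (−∞, −1].
These images overlap. In particular ψ(1) = −1 (right piece), and solving −3x = −1 on the left piece gives x = 1/3 < 1.
So ψ(1/3) = ψ(1) with 1/3 ≠ 1, and ψ is not injective, hence not bijective. This x = 1/3 is the requested value below 1.

1/3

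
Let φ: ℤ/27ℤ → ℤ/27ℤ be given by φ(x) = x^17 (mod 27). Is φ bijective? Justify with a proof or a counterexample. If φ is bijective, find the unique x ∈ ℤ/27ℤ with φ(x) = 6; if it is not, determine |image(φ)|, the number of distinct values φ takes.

φ(0) = 0^17 = 0.
φ(3): Repeated squaring mod 27: 3^1 ≡ 3, 3^2 ≡ 3² = 9, 3^4 ≡ 9² = 81 ≡ 0, 3^8 ≡ 0² = 0, 3^16 ≡ 0² = 0. Since 17 = 16 + 1, 3^17 ≡ 0·3: 0·3 = 0. So 3^17 ≡ 0 (mod 27).
So φ(0) = φ(3) = 0 while 0 ≠ 3, thus φ is not injective, hence not bijective.
Since φ is not bijective, we determine |image(φ)|. Computing x^17 mod 27 for each x (by repeated squaring, reducing mod 27 at every step), the values φ(0), φ(1), …, φ(26) are: 0, 1, 14, 0, 7, 11, 0, 4, 17, 0, 19, 5, 0, 25, 2, 0, 22, 8, 0, 10, 23, 0, 16, 20, 0, 13, 26.
The distinct values are {0, 1, 2, 4, 5, 7, 8, 10, 11, 13, 14, 16, 17, 19, 20, 22, 23, 25, 26}; there are 19 of them.

19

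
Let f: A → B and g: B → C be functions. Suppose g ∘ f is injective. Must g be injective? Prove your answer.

No. Take A = {0, 1, 2}, B = {0, 1, 2, 3, 4, 5}, C = {0, 1, 2, 3, 4, 5}, f(a) = a for each a ∈ A, and g(b) = 4 if b ∈ {4, 5} else g(b) = b.
Then g ∘ f = f is injective (A ⊂ B and f is the inclusion), but g(4) = g(5) = 4 with 4 ≠ 5, so g is not injective.

not injective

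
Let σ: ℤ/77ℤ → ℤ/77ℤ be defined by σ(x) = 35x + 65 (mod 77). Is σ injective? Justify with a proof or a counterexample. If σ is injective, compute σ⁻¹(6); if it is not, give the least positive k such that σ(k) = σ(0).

11

We have gcd(35, 77) = 7 > 1. Taking a = 0 and b = 11: σ(0) = 65 and σ(11) = 35·11 + 65 = 450 ≡ 65 (mod 77).
So σ(0) = σ(11) while 0 ≠ 11, thus σ is not injective.
Since σ is not injective, we find the least positive k with σ(k) = σ(0): this means 35k ≡ 0 (mod 77), i.e. 77 ∣ 35k. Since gcd(35, 77) = 7, dividing through by 7 this holds exactly when 11 ∣ 5k, and as gcd(5, 11) = 1, exactly when 11 ∣ k.
The smallest positive such k is 11.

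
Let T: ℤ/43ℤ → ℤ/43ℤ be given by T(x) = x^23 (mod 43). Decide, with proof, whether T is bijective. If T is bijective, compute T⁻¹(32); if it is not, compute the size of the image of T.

22

Since 43 is prime, the nonzero elements of ℤ/43ℤ form a cyclic group of order 42.
As gcd(23, 42) = 1, raising to the 23rd power is a bijection on this group: if s^23 ≡ t^23 then (st^{−1})^23 = 1, and the only element of order dividing gcd(23, 42) = 1 is 1, so s = t.
With T(0) = 0 this makes T injective on all of ℤ/43ℤ, hence bijective (finite equal-size domain and codomain). In particular T is bijective.
Since T is bijective, we find the preimage of 32. The inverse of x ↦ x^23 on (ℤ/43ℤ)^× is x ↦ x^11, because 23·11 = 253 = 6·42 + 1 ≡ 1 (mod 42) and x^{42} = 1 for x ≠ 0 (Fermat). So T⁻¹(32) = 32^11 mod 43.
Repeated squaring mod 43: 32^1 ≡ 32, 32^2 ≡ 32² = 1024 ≡ 35, 32^4 ≡ 35² = 1225 ≡ 21, 32^8 ≡ 21² = 441 ≡ 11. Since 11 = 8 + 2 + 1, 32^11 ≡ 11·35·32: 11·35 = 385 ≡ 41, then 41·32 = 1312 ≡ 22. So 32^11 ≡ 22 (mod 43).
Hence T⁻¹(32) = 22.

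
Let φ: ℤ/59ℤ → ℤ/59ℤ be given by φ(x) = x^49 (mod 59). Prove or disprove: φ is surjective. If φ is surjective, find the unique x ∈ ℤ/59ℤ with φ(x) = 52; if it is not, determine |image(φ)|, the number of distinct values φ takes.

44

Since 59 is prime, the nonzero elements of ℤ/59ℤ form a cyclic group of order 58.
As gcd(49, 58) = 1, raising to the 49th power is a bijection on this group: if a^49 ≡ b^49 then (ab^{−1})^49 = 1, and the only element of order dividing gcd(49, 58) = 1 is 1, so a = b.
With φ(0) = 0 this makes φ injective on all of ℤ/59ℤ, hence bijective (finite equal-size domain and codomain). In particular φ is surjective.
Since φ is surjective, we find the preimage of 52. The inverse of x ↦ x^49 on (ℤ/59ℤ)^× is x ↦ x^45, because 49·45 = 2205 = 38·58 + 1 ≡ 1 (mod 58) and x^{58} = 1 for x ≠ 0 (Fermat). So φ⁻¹(52) = 52^45 mod 59.
Repeated squaring mod 59: 52^1 ≡ 52, 52^2 ≡ 52² = 2704 ≡ 49, 52^4 ≡ 49² = 2401 ≡ 41, 52^8 ≡ 41² = 1681 ≡ 29, 52^16 ≡ 29² = 841 ≡ 15, 52^32 ≡ 15² = 225 ≡ 48. Since 45 = 32 + 8 + 4 + 1, 52^45 ≡ 48·29·41·52: 48·29 = 1392 ≡ 35, then 35·41 = 1435 ≡ 19, then 19·52 = 988 ≡ 44. So 52^45 ≡ 44 (mod 59).
Hence φ⁻¹(52) = 44.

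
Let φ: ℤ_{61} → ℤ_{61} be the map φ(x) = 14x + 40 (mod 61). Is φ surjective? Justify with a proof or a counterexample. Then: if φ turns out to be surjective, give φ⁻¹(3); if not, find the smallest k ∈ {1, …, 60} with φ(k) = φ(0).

Since gcd(14, 61) = 1, 14 is invertible modulo 61. Euclid's algorithm: 61 = 4·14 + 5, 14 = 2·5 + 4, 5 = 1·4 + 1; back-substituting gives 1 = 48·14 − 11·61, so 14⁻¹ ≡ 48 (mod 61).
Then y ↦ 48(y − 40) is a two-sided inverse to φ, so every y ∈ ℤ_{61} has a preimage.
Thus φ is surjective.
Since φ is surjective, we compute φ⁻¹(3): solve 14x + 40 ≡ 3 (mod 61), i.e. 14x ≡ 24 (mod 61).
Multiplying by 14⁻¹ = 48 gives x ≡ 48·24 = 1152 = 18·61 + 54 ≡ 54 (mod 61).
Check: φ(54) = 14·54 + 40 = 796 = 13·61 + 3 ≡ 3 (mod 61).

54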